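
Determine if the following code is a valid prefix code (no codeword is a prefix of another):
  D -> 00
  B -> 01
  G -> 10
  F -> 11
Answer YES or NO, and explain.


Checking each pair (does one codeword prefix another?):
  D='00' vs B='01': no prefix
  D='00' vs G='10': no prefix
  D='00' vs F='11': no prefix
  B='01' vs D='00': no prefix
  B='01' vs G='10': no prefix
  B='01' vs F='11': no prefix
  G='10' vs D='00': no prefix
  G='10' vs B='01': no prefix
  G='10' vs F='11': no prefix
  F='11' vs D='00': no prefix
  F='11' vs B='01': no prefix
  F='11' vs G='10': no prefix
No violation found over all pairs.

YES -- this is a valid prefix code. No codeword is a prefix of any other codeword.


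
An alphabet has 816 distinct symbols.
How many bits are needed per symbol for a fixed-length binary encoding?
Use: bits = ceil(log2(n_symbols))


log2(816) = 9.6724
Bracket: 2^9 = 512 < 816 <= 2^10 = 1024
So ceil(log2(816)) = 10

bits = ceil(log2(816)) = ceil(9.6724) = 10 bits


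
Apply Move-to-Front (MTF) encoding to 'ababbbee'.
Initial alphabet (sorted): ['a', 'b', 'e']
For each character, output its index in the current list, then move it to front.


MTF encoding:
'a': index 0 in ['a', 'b', 'e'] -> ['a', 'b', 'e']
'b': index 1 in ['a', 'b', 'e'] -> ['b', 'a', 'e']
'a': index 1 in ['b', 'a', 'e'] -> ['a', 'b', 'e']
'b': index 1 in ['a', 'b', 'e'] -> ['b', 'a', 'e']
'b': index 0 in ['b', 'a', 'e'] -> ['b', 'a', 'e']
'b': index 0 in ['b', 'a', 'e'] -> ['b', 'a', 'e']
'e': index 2 in ['b', 'a', 'e'] -> ['e', 'b', 'a']
'e': index 0 in ['e', 'b', 'a'] -> ['e', 'b', 'a']


Output: [0, 1, 1, 1, 0, 0, 2, 0]


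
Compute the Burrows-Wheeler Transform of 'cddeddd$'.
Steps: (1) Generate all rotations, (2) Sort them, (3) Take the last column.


Rotations (sorted):
  0: $cddeddd -> last char: d
  1: cddeddd$ -> last char: $
  2: d$cddedd -> last char: d
  3: dd$cdded -> last char: d
  4: ddd$cdde -> last char: e
  5: ddeddd$c -> last char: c
  6: deddd$cd -> last char: d
  7: eddd$cdd -> last char: d


BWT = d$ddecdd


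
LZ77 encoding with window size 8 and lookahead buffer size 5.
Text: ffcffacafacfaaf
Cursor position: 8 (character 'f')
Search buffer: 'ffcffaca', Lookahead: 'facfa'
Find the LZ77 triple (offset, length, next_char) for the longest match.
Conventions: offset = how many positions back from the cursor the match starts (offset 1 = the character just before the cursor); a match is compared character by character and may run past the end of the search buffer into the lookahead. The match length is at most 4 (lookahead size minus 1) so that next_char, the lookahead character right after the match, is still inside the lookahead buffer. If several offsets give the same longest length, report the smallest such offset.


Try each offset into the search buffer:
  offset=1 (pos 7, char 'a'): match length 0
  offset=2 (pos 6, char 'c'): match length 0
  offset=3 (pos 5, char 'a'): match length 0
  offset=4 (pos 4, char 'f'): match length 3
  offset=5 (pos 3, char 'f'): match length 1
  offset=6 (pos 2, char 'c'): match length 0
  offset=7 (pos 1, char 'f'): match length 1
  offset=8 (pos 0, char 'f'): match length 1
Longest match has length 3 at offset 4.
next_char = character at position 8 + 3 = 11 -> 'f'

Best match: offset=4, length=3 (matching 'fac' starting at position 4)
LZ77 triple: (4, 3, 'f')


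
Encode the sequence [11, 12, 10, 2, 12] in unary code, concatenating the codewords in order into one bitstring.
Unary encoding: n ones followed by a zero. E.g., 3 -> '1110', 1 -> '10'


Encode each number as n ones followed by a terminating 0:
  11 -> 111111111110 (12 bits)
  12 -> 1111111111110 (13 bits)
  10 -> 11111111110 (11 bits)
  2 -> 110 (3 bits)
  12 -> 1111111111110 (13 bits)
Total length = 12 + 13 + 11 + 3 + 13 = 52 bits.

Unary([11, 12, 10, 2, 12]) = 1111111111101111111111110111111111101101111111111110 (52 bits)


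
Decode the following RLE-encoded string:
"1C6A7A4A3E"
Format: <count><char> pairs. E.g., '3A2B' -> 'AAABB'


Expanding each <count><char> pair:
  1C -> 'C'
  6A -> 'AAAAAA'
  7A -> 'AAAAAAA'
  4A -> 'AAAA'
  3E -> 'EEE'

Decoded = CAAAAAAAAAAAAAAAAAEEE


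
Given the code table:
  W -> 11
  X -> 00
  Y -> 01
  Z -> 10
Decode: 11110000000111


Decoding:
11 -> W
11 -> W
00 -> X
00 -> X
00 -> X
01 -> Y
11 -> W


Result: WWXXXYW


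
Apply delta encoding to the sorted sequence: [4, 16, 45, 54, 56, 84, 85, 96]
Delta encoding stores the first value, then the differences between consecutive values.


First value: 4
Deltas:
  16 - 4 = 12
  45 - 16 = 29
  54 - 45 = 9
  56 - 54 = 2
  84 - 56 = 28
  85 - 84 = 1
  96 - 85 = 11


Delta encoded: [4, 12, 29, 9, 2, 28, 1, 11]


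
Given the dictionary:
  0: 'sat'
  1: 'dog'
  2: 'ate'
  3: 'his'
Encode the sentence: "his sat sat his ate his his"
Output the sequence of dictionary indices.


Look up each word in the dictionary:
  'his' -> 3
  'sat' -> 0
  'sat' -> 0
  'his' -> 3
  'ate' -> 2
  'his' -> 3
  'his' -> 3

Encoded: [3, 0, 0, 3, 2, 3, 3]


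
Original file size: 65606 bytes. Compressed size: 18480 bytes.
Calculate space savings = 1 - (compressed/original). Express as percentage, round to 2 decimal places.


ratio = compressed/original = 18480/65606 = 0.281682
savings = 1 - ratio = 1 - 0.281682 = 0.718318
as a percentage: 0.718318 * 100 = 71.83%

Space savings = 1 - 18480/65606 = 71.83%


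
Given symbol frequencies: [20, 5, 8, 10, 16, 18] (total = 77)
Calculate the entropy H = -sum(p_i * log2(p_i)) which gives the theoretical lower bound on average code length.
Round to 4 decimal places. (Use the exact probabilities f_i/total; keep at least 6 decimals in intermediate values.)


Per-symbol terms -p_i * log2(p_i) with p_i = f_i/77:
  p = 20/77 = 0.259740: log2(p) = -1.944858, -p*log2(p) = 0.505158
  p = 5/77 = 0.064935: log2(p) = -3.944858, -p*log2(p) = 0.256160
  p = 8/77 = 0.103896: log2(p) = -3.266787, -p*log2(p) = 0.339406
  p = 10/77 = 0.129870: log2(p) = -2.944858, -p*log2(p) = 0.382449
  p = 16/77 = 0.207792: log2(p) = -2.266787, -p*log2(p) = 0.471021
  p = 18/77 = 0.233766: log2(p) = -2.096862, -p*log2(p) = 0.490175
H = 0.505158 + 0.256160 + 0.339406 + 0.382449 + 0.471021 + 0.490175 = 2.444369

H = 2.4444 bits/symbol


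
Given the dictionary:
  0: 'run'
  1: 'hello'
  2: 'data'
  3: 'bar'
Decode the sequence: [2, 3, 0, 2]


Look up each index in the dictionary:
  2 -> 'data'
  3 -> 'bar'
  0 -> 'run'
  2 -> 'data'

Decoded: "data bar run data"


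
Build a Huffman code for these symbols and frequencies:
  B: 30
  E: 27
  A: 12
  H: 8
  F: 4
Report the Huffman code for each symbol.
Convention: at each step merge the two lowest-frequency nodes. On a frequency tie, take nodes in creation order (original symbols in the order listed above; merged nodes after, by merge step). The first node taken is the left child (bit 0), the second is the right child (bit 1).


Huffman tree construction:
Step 1: Merge F(4) + H(8) = 12
Step 2: Merge A(12) + (F+H)(12) = 24
Step 3: Merge (A+(F+H))(24) + E(27) = 51
Step 4: Merge B(30) + ((A+(F+H))+E)(51) = 81
Read each symbol's code off the tree from the root (left child = 0, right child = 1).

Codes:
  B: 0 (length 1)
  E: 11 (length 2)
  A: 100 (length 3)
  H: 1011 (length 4)
  F: 1010 (length 4)
Average code length: 168/81 = 2.0741 bits/symbol


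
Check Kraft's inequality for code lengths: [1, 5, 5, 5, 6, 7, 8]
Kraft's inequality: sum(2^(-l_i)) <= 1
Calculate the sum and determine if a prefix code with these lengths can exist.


Sum = 2^(-1) + 2^(-5) + 2^(-5) + 2^(-5) + 2^(-6) + 2^(-7) + 2^(-8)
    = 0.5 + 0.03125 + 0.03125 + 0.03125 + 0.015625 + 0.0078125 + 0.00390625
    = 159/256 = 0.62109375
Since 0.62109375 <= 1, Kraft's inequality IS satisfied.
A prefix code with these lengths CAN exist.

Kraft sum = 0.62109375. Satisfied.


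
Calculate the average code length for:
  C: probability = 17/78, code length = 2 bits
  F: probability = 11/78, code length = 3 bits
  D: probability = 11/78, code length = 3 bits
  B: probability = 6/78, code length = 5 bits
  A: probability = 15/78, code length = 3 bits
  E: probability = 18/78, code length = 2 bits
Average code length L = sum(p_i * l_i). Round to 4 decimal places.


Weighted contributions p_i * l_i:
  C: (17/78) * 2 = 34/78
  F: (11/78) * 3 = 33/78
  D: (11/78) * 3 = 33/78
  B: (6/78) * 5 = 30/78
  A: (15/78) * 3 = 45/78
  E: (18/78) * 2 = 36/78
Sum = (34 + 33 + 33 + 30 + 45 + 36)/78 = 211/78

L = 211/78 = 2.7051 bits/symbol


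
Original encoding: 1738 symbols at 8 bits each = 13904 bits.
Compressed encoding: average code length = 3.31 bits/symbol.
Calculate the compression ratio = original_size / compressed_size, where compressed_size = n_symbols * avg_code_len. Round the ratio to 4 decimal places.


original_size = n_symbols * orig_bits = 1738 * 8 = 13904 bits
compressed_size = n_symbols * avg_code_len = 1738 * 3.31 = 5752.78 bits
ratio = original_size / compressed_size = 13904 / 5752.78 = 2.4169

Compression ratio = 2.4169


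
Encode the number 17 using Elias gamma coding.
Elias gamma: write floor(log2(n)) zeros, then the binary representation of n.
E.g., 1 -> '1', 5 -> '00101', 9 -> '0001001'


num_bits = floor(log2(17)) + 1 = 5
leading_zeros = num_bits - 1 = 4
binary(17) = 10001

Elias gamma(17) = '0000' + '10001' = 000010001 (9 bits)


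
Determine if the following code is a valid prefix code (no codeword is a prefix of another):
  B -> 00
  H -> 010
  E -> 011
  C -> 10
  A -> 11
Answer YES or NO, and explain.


Checking each pair (does one codeword prefix another?):
  B='00' vs H='010': no prefix
  B='00' vs E='011': no prefix
  B='00' vs C='10': no prefix
  B='00' vs A='11': no prefix
  H='010' vs B='00': no prefix
  H='010' vs E='011': no prefix
  H='010' vs C='10': no prefix
  H='010' vs A='11': no prefix
  E='011' vs B='00': no prefix
  E='011' vs H='010': no prefix
  E='011' vs C='10': no prefix
  E='011' vs A='11': no prefix
  C='10' vs B='00': no prefix
  C='10' vs H='010': no prefix
  C='10' vs E='011': no prefix
  C='10' vs A='11': no prefix
  A='11' vs B='00': no prefix
  A='11' vs H='010': no prefix
  A='11' vs E='011': no prefix
  A='11' vs C='10': no prefix
No violation found over all pairs.

YES -- this is a valid prefix code. No codeword is a prefix of any other codeword.


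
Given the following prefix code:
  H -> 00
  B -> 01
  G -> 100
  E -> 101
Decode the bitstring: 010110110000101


Decoding step by step:
Bits 01 -> B
Bits 01 -> B
Bits 101 -> E
Bits 100 -> G
Bits 00 -> H
Bits 101 -> E


Decoded message: BBEGHE


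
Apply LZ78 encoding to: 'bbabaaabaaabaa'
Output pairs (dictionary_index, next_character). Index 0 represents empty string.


LZ78 encoding steps:
Dictionary: {0: ''}
Step 1: w='' (idx 0), next='b' -> output (0, 'b'), add 'b' as idx 1
Step 2: w='b' (idx 1), next='a' -> output (1, 'a'), add 'ba' as idx 2
Step 3: w='ba' (idx 2), next='a' -> output (2, 'a'), add 'baa' as idx 3
Step 4: w='' (idx 0), next='a' -> output (0, 'a'), add 'a' as idx 4
Step 5: w='baa' (idx 3), next='a' -> output (3, 'a'), add 'baaa' as idx 5
Step 6: w='baa' (idx 3), end of input -> output (3, '')


Encoded: [(0, 'b'), (1, 'a'), (2, 'a'), (0, 'a'), (3, 'a'), (3, '')]


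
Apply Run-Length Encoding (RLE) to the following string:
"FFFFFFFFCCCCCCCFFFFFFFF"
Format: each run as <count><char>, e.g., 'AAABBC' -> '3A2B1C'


Scanning runs left to right:
  i=0: run of 'F' x 8 -> '8F'
  i=8: run of 'C' x 7 -> '7C'
  i=15: run of 'F' x 8 -> '8F'

RLE = 8F7C8F


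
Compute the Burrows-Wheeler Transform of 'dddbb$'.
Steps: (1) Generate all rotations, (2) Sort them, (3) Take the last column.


Rotations (sorted):
  0: $dddbb -> last char: b
  1: b$dddb -> last char: b
  2: bb$ddd -> last char: d
  3: dbb$dd -> last char: d
  4: ddbb$d -> last char: d
  5: dddbb$ -> last char: $


BWT = bbddd$


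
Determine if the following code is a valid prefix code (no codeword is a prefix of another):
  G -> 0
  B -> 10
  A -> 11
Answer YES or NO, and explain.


Checking each pair (does one codeword prefix another?):
  G='0' vs B='10': no prefix
  G='0' vs A='11': no prefix
  B='10' vs G='0': no prefix
  B='10' vs A='11': no prefix
  A='11' vs G='0': no prefix
  A='11' vs B='10': no prefix
No violation found over all pairs.

YES -- this is a valid prefix code. No codeword is a prefix of any other codeword.


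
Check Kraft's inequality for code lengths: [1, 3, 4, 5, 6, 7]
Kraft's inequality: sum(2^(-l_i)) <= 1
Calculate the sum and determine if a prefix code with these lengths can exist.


Sum = 2^(-1) + 2^(-3) + 2^(-4) + 2^(-5) + 2^(-6) + 2^(-7)
    = 0.5 + 0.125 + 0.0625 + 0.03125 + 0.015625 + 0.0078125
    = 95/128 = 0.7421875
Since 0.7421875 <= 1, Kraft's inequality IS satisfied.
A prefix code with these lengths CAN exist.

Kraft sum = 0.7421875. Satisfied.


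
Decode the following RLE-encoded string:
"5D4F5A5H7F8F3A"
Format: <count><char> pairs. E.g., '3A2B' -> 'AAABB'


Expanding each <count><char> pair:
  5D -> 'DDDDD'
  4F -> 'FFFF'
  5A -> 'AAAAA'
  5H -> 'HHHHH'
  7F -> 'FFFFFFF'
  8F -> 'FFFFFFFF'
  3A -> 'AAA'

Decoded = DDDDDFFFFAAAAAHHHHHFFFFFFFFFFFFFFFAAA


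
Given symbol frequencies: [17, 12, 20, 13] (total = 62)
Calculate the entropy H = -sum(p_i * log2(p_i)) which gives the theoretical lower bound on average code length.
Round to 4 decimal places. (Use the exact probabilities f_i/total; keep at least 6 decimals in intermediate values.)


Per-symbol terms -p_i * log2(p_i) with p_i = f_i/62:
  p = 17/62 = 0.274194: log2(p) = -1.866733, -p*log2(p) = 0.511846
  p = 12/62 = 0.193548: log2(p) = -2.369234, -p*log2(p) = 0.458561
  p = 20/62 = 0.322581: log2(p) = -1.632268, -p*log2(p) = 0.526538
  p = 13/62 = 0.209677: log2(p) = -2.253757, -p*log2(p) = 0.472562
H = 0.511846 + 0.458561 + 0.526538 + 0.472562 = 1.969507

H = 1.9695 bits/symbol


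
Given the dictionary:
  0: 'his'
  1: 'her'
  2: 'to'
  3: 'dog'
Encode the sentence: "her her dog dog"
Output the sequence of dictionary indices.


Look up each word in the dictionary:
  'her' -> 1
  'her' -> 1
  'dog' -> 3
  'dog' -> 3

Encoded: [1, 1, 3, 3]


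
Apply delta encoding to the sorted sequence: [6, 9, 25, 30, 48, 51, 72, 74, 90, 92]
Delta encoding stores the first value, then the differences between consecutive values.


First value: 6
Deltas:
  9 - 6 = 3
  25 - 9 = 16
  30 - 25 = 5
  48 - 30 = 18
  51 - 48 = 3
  72 - 51 = 21
  74 - 72 = 2
  90 - 74 = 16
  92 - 90 = 2


Delta encoded: [6, 3, 16, 5, 18, 3, 21, 2, 16, 2]


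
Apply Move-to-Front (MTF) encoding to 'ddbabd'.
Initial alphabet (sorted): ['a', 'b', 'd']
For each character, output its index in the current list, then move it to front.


MTF encoding:
'd': index 2 in ['a', 'b', 'd'] -> ['d', 'a', 'b']
'd': index 0 in ['d', 'a', 'b'] -> ['d', 'a', 'b']
'b': index 2 in ['d', 'a', 'b'] -> ['b', 'd', 'a']
'a': index 2 in ['b', 'd', 'a'] -> ['a', 'b', 'd']
'b': index 1 in ['a', 'b', 'd'] -> ['b', 'a', 'd']
'd': index 2 in ['b', 'a', 'd'] -> ['d', 'b', 'a']


Output: [2, 0, 2, 2, 1, 2]


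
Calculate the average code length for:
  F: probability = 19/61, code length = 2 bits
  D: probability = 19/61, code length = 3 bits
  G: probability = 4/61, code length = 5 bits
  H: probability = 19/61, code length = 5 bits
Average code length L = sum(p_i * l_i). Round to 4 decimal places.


Weighted contributions p_i * l_i:
  F: (19/61) * 2 = 38/61
  D: (19/61) * 3 = 57/61
  G: (4/61) * 5 = 20/61
  H: (19/61) * 5 = 95/61
Sum = (38 + 57 + 20 + 95)/61 = 210/61

L = 210/61 = 3.4426 bits/symbol


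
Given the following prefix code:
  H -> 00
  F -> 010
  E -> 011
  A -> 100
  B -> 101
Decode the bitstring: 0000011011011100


Decoding step by step:
Bits 00 -> H
Bits 00 -> H
Bits 011 -> E
Bits 011 -> E
Bits 011 -> E
Bits 100 -> A


Decoded message: HHEEEA


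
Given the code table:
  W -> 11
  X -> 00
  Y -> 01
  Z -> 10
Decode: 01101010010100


Decoding:
01 -> Y
10 -> Z
10 -> Z
10 -> Z
01 -> Y
01 -> Y
00 -> X


Result: YZZZYYX


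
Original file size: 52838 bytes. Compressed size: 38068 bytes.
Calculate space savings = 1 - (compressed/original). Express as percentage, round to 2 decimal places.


ratio = compressed/original = 38068/52838 = 0.720466
savings = 1 - ratio = 1 - 0.720466 = 0.279534
as a percentage: 0.279534 * 100 = 27.95%

Space savings = 1 - 38068/52838 = 27.95%


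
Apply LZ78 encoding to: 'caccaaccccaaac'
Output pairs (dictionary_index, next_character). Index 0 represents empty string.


LZ78 encoding steps:
Dictionary: {0: ''}
Step 1: w='' (idx 0), next='c' -> output (0, 'c'), add 'c' as idx 1
Step 2: w='' (idx 0), next='a' -> output (0, 'a'), add 'a' as idx 2
Step 3: w='c' (idx 1), next='c' -> output (1, 'c'), add 'cc' as idx 3
Step 4: w='a' (idx 2), next='a' -> output (2, 'a'), add 'aa' as idx 4
Step 5: w='cc' (idx 3), next='c' -> output (3, 'c'), add 'ccc' as idx 5
Step 6: w='c' (idx 1), next='a' -> output (1, 'a'), add 'ca' as idx 6
Step 7: w='aa' (idx 4), next='c' -> output (4, 'c'), add 'aac' as idx 7


Encoded: [(0, 'c'), (0, 'a'), (1, 'c'), (2, 'a'), (3, 'c'), (1, 'a'), (4, 'c')]


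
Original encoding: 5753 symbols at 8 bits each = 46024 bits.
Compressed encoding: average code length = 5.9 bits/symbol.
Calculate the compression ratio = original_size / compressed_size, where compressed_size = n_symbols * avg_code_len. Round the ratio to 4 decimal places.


original_size = n_symbols * orig_bits = 5753 * 8 = 46024 bits
compressed_size = n_symbols * avg_code_len = 5753 * 5.9 = 33942.7 bits
ratio = original_size / compressed_size = 46024 / 33942.7 = 1.3559

Compression ratio = 1.3559


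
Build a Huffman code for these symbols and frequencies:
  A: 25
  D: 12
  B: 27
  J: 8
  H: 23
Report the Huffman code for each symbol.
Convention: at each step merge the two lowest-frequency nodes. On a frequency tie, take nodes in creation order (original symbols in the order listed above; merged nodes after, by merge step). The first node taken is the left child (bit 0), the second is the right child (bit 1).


Huffman tree construction:
Step 1: Merge J(8) + D(12) = 20
Step 2: Merge (J+D)(20) + H(23) = 43
Step 3: Merge A(25) + B(27) = 52
Step 4: Merge ((J+D)+H)(43) + (A+B)(52) = 95
Read each symbol's code off the tree from the root (left child = 0, right child = 1).

Codes:
  A: 10 (length 2)
  D: 001 (length 3)
  B: 11 (length 2)
  J: 000 (length 3)
  H: 01 (length 2)
Average code length: 210/95 = 2.2105 bits/symbol


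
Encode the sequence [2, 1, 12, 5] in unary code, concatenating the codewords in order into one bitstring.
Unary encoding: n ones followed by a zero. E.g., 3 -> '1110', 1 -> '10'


Encode each number as n ones followed by a terminating 0:
  2 -> 110 (3 bits)
  1 -> 10 (2 bits)
  12 -> 1111111111110 (13 bits)
  5 -> 111110 (6 bits)
Total length = 3 + 2 + 13 + 6 = 24 bits.

Unary([2, 1, 12, 5]) = 110101111111111110111110 (24 bits)


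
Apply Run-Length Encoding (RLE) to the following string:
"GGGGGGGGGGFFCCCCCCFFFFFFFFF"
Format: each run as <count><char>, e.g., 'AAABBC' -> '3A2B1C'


Scanning runs left to right:
  i=0: run of 'G' x 10 -> '10G'
  i=10: run of 'F' x 2 -> '2F'
  i=12: run of 'C' x 6 -> '6C'
  i=18: run of 'F' x 9 -> '9F'

RLE = 10G2F6C9F


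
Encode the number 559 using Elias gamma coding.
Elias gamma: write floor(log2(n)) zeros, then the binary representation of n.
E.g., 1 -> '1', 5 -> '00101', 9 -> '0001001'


num_bits = floor(log2(559)) + 1 = 10
leading_zeros = num_bits - 1 = 9
binary(559) = 1000101111

Elias gamma(559) = '000000000' + '1000101111' = 0000000001000101111 (19 bits)


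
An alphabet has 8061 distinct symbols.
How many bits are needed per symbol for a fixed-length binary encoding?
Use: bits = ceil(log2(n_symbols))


log2(8061) = 12.9767
Bracket: 2^12 = 4096 < 8061 <= 2^13 = 8192
So ceil(log2(8061)) = 13

bits = ceil(log2(8061)) = ceil(12.9767) = 13 bits


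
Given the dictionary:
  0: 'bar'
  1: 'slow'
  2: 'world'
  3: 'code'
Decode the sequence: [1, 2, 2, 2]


Look up each index in the dictionary:
  1 -> 'slow'
  2 -> 'world'
  2 -> 'world'
  2 -> 'world'

Decoded: "slow world world world"


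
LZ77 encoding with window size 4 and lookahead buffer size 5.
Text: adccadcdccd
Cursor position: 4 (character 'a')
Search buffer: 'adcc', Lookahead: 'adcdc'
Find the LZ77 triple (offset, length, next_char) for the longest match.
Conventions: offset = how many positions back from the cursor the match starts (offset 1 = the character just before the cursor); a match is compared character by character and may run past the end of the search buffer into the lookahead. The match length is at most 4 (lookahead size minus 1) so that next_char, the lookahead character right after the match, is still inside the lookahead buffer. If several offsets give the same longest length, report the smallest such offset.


Try each offset into the search buffer:
  offset=1 (pos 3, char 'c'): match length 0
  offset=2 (pos 2, char 'c'): match length 0
  offset=3 (pos 1, char 'd'): match length 0
  offset=4 (pos 0, char 'a'): match length 3
Longest match has length 3 at offset 4.
next_char = character at position 4 + 3 = 7 -> 'd'

Best match: offset=4, length=3 (matching 'adc' starting at position 0)
LZ77 triple: (4, 3, 'd')


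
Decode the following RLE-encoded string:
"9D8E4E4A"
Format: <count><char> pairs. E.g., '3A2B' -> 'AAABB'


Expanding each <count><char> pair:
  9D -> 'DDDDDDDDD'
  8E -> 'EEEEEEEE'
  4E -> 'EEEE'
  4A -> 'AAAA'

Decoded = DDDDDDDDDEEEEEEEEEEEEAAAA


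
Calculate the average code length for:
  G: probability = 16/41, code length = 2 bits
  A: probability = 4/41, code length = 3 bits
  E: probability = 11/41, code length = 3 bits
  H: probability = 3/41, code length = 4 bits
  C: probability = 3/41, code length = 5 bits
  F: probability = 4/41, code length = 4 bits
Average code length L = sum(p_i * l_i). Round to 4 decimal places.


Weighted contributions p_i * l_i:
  G: (16/41) * 2 = 32/41
  A: (4/41) * 3 = 12/41
  E: (11/41) * 3 = 33/41
  H: (3/41) * 4 = 12/41
  C: (3/41) * 5 = 15/41
  F: (4/41) * 4 = 16/41
Sum = (32 + 12 + 33 + 12 + 15 + 16)/41 = 120/41

L = 120/41 = 2.9268 bits/symbol


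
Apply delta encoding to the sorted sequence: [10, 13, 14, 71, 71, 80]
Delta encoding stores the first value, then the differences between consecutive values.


First value: 10
Deltas:
  13 - 10 = 3
  14 - 13 = 1
  71 - 14 = 57
  71 - 71 = 0
  80 - 71 = 9


Delta encoded: [10, 3, 1, 57, 0, 9]


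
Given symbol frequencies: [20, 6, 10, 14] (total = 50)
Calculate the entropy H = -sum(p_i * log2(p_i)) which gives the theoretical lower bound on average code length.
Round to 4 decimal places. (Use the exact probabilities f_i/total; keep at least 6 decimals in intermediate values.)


Per-symbol terms -p_i * log2(p_i) with p_i = f_i/50:
  p = 20/50 = 0.400000: log2(p) = -1.321928, -p*log2(p) = 0.528771
  p = 6/50 = 0.120000: log2(p) = -3.058894, -p*log2(p) = 0.367067
  p = 10/50 = 0.200000: log2(p) = -2.321928, -p*log2(p) = 0.464386
  p = 14/50 = 0.280000: log2(p) = -1.836501, -p*log2(p) = 0.514220
H = 0.528771 + 0.367067 + 0.464386 + 0.514220 = 1.874444

H = 1.8744 bits/symbol


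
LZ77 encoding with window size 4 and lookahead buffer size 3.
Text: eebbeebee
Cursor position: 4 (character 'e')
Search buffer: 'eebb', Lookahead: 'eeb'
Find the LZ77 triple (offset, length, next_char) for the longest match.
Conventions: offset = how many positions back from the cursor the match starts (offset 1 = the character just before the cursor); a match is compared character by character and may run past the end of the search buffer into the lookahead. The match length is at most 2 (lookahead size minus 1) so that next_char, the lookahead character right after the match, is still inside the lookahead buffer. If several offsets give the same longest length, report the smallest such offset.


Try each offset into the search buffer:
  offset=1 (pos 3, char 'b'): match length 0
  offset=2 (pos 2, char 'b'): match length 0
  offset=3 (pos 1, char 'e'): match length 1
  offset=4 (pos 0, char 'e'): match length 2
Longest match has length 2 at offset 4.
next_char = character at position 4 + 2 = 6 -> 'b'

Best match: offset=4, length=2 (matching 'ee' starting at position 0)
LZ77 triple: (4, 2, 'b')


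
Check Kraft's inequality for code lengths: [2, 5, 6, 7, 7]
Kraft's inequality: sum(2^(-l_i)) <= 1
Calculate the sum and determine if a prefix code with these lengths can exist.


Sum = 2^(-2) + 2^(-5) + 2^(-6) + 2^(-7) + 2^(-7)
    = 0.25 + 0.03125 + 0.015625 + 0.0078125 + 0.0078125
    = 40/128 = 0.3125
Since 0.3125 <= 1, Kraft's inequality IS satisfied.
A prefix code with these lengths CAN exist.

Kraft sum = 0.3125. Satisfied.


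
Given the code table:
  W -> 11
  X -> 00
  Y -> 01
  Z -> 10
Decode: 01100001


Decoding:
01 -> Y
10 -> Z
00 -> X
01 -> Y


Result: YZXY


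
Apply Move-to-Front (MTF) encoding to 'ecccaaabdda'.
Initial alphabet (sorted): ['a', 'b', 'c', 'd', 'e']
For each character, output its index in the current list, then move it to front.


MTF encoding:
'e': index 4 in ['a', 'b', 'c', 'd', 'e'] -> ['e', 'a', 'b', 'c', 'd']
'c': index 3 in ['e', 'a', 'b', 'c', 'd'] -> ['c', 'e', 'a', 'b', 'd']
'c': index 0 in ['c', 'e', 'a', 'b', 'd'] -> ['c', 'e', 'a', 'b', 'd']
'c': index 0 in ['c', 'e', 'a', 'b', 'd'] -> ['c', 'e', 'a', 'b', 'd']
'a': index 2 in ['c', 'e', 'a', 'b', 'd'] -> ['a', 'c', 'e', 'b', 'd']
'a': index 0 in ['a', 'c', 'e', 'b', 'd'] -> ['a', 'c', 'e', 'b', 'd']
'a': index 0 in ['a', 'c', 'e', 'b', 'd'] -> ['a', 'c', 'e', 'b', 'd']
'b': index 3 in ['a', 'c', 'e', 'b', 'd'] -> ['b', 'a', 'c', 'e', 'd']
'd': index 4 in ['b', 'a', 'c', 'e', 'd'] -> ['d', 'b', 'a', 'c', 'e']
'd': index 0 in ['d', 'b', 'a', 'c', 'e'] -> ['d', 'b', 'a', 'c', 'e']
'a': index 2 in ['d', 'b', 'a', 'c', 'e'] -> ['a', 'd', 'b', 'c', 'e']


Output: [4, 3, 0, 0, 2, 0, 0, 3, 4, 0, 2]


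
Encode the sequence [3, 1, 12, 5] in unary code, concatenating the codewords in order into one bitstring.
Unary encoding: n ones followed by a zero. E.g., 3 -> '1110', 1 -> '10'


Encode each number as n ones followed by a terminating 0:
  3 -> 1110 (4 bits)
  1 -> 10 (2 bits)
  12 -> 1111111111110 (13 bits)
  5 -> 111110 (6 bits)
Total length = 4 + 2 + 13 + 6 = 25 bits.

Unary([3, 1, 12, 5]) = 1110101111111111110111110 (25 bits)


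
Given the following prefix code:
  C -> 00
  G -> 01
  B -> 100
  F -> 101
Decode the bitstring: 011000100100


Decoding step by step:
Bits 01 -> G
Bits 100 -> B
Bits 01 -> G
Bits 00 -> C
Bits 100 -> B


Decoded message: GBGCB


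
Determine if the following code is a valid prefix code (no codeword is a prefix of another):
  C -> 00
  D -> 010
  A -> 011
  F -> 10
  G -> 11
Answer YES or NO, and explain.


Checking each pair (does one codeword prefix another?):
  C='00' vs D='010': no prefix
  C='00' vs A='011': no prefix
  C='00' vs F='10': no prefix
  C='00' vs G='11': no prefix
  D='010' vs C='00': no prefix
  D='010' vs A='011': no prefix
  D='010' vs F='10': no prefix
  D='010' vs G='11': no prefix
  A='011' vs C='00': no prefix
  A='011' vs D='010': no prefix
  A='011' vs F='10': no prefix
  A='011' vs G='11': no prefix
  F='10' vs C='00': no prefix
  F='10' vs D='010': no prefix
  F='10' vs A='011': no prefix
  F='10' vs G='11': no prefix
  G='11' vs C='00': no prefix
  G='11' vs D='010': no prefix
  G='11' vs A='011': no prefix
  G='11' vs F='10': no prefix
No violation found over all pairs.

YES -- this is a valid prefix code. No codeword is a prefix of any other codeword.


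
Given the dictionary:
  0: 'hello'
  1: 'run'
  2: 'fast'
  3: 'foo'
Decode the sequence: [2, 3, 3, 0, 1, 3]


Look up each index in the dictionary:
  2 -> 'fast'
  3 -> 'foo'
  3 -> 'foo'
  0 -> 'hello'
  1 -> 'run'
  3 -> 'foo'

Decoded: "fast foo foo hello run foo"


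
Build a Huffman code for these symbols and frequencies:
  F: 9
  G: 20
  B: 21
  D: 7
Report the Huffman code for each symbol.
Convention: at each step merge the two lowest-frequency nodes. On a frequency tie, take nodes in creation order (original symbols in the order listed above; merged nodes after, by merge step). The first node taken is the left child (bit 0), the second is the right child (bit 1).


Huffman tree construction:
Step 1: Merge D(7) + F(9) = 16
Step 2: Merge (D+F)(16) + G(20) = 36
Step 3: Merge B(21) + ((D+F)+G)(36) = 57
Read each symbol's code off the tree from the root (left child = 0, right child = 1).

Codes:
  F: 101 (length 3)
  G: 11 (length 2)
  B: 0 (length 1)
  D: 100 (length 3)
Average code length: 109/57 = 1.9123 bits/symbol


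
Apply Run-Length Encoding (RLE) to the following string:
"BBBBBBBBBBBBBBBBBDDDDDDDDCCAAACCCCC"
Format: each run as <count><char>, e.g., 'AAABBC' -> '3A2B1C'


Scanning runs left to right:
  i=0: run of 'B' x 17 -> '17B'
  i=17: run of 'D' x 8 -> '8D'
  i=25: run of 'C' x 2 -> '2C'
  i=27: run of 'A' x 3 -> '3A'
  i=30: run of 'C' x 5 -> '5C'

RLE = 17B8D2C3A5C


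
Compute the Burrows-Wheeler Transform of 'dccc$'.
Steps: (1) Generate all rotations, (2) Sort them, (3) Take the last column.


Rotations (sorted):
  0: $dccc -> last char: c
  1: c$dcc -> last char: c
  2: cc$dc -> last char: c
  3: ccc$d -> last char: d
  4: dccc$ -> last char: $


BWT = cccd$


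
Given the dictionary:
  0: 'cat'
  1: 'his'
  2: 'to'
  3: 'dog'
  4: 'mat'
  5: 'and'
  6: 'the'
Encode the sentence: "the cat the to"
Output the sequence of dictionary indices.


Look up each word in the dictionary:
  'the' -> 6
  'cat' -> 0
  'the' -> 6
  'to' -> 2

Encoded: [6, 0, 6, 2]


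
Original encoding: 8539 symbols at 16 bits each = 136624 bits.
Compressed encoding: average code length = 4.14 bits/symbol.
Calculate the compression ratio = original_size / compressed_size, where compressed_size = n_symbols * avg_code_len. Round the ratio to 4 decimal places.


original_size = n_symbols * orig_bits = 8539 * 16 = 136624 bits
compressed_size = n_symbols * avg_code_len = 8539 * 4.14 = 35351.46 bits
ratio = original_size / compressed_size = 136624 / 35351.46 = 3.8647

Compression ratio = 3.8647


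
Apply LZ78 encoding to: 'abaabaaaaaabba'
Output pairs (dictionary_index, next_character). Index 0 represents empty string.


LZ78 encoding steps:
Dictionary: {0: ''}
Step 1: w='' (idx 0), next='a' -> output (0, 'a'), add 'a' as idx 1
Step 2: w='' (idx 0), next='b' -> output (0, 'b'), add 'b' as idx 2
Step 3: w='a' (idx 1), next='a' -> output (1, 'a'), add 'aa' as idx 3
Step 4: w='b' (idx 2), next='a' -> output (2, 'a'), add 'ba' as idx 4
Step 5: w='aa' (idx 3), next='a' -> output (3, 'a'), add 'aaa' as idx 5
Step 6: w='aa' (idx 3), next='b' -> output (3, 'b'), add 'aab' as idx 6
Step 7: w='ba' (idx 4), end of input -> output (4, '')


Encoded: [(0, 'a'), (0, 'b'), (1, 'a'), (2, 'a'), (3, 'a'), (3, 'b'), (4, '')]


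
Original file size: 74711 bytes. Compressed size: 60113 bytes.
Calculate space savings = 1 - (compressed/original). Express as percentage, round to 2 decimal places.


ratio = compressed/original = 60113/74711 = 0.804607
savings = 1 - ratio = 1 - 0.804607 = 0.195393
as a percentage: 0.195393 * 100 = 19.54%

Space savings = 1 - 60113/74711 = 19.54%


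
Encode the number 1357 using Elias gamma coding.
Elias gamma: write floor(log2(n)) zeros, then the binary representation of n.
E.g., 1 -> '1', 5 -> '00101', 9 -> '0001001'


num_bits = floor(log2(1357)) + 1 = 11
leading_zeros = num_bits - 1 = 10
binary(1357) = 10101001101

Elias gamma(1357) = '0000000000' + '10101001101' = 000000000010101001101 (21 bits)


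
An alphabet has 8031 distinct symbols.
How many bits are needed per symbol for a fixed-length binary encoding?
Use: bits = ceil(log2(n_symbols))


log2(8031) = 12.9714
Bracket: 2^12 = 4096 < 8031 <= 2^13 = 8192
So ceil(log2(8031)) = 13

bits = ceil(log2(8031)) = ceil(12.9714) = 13 bits


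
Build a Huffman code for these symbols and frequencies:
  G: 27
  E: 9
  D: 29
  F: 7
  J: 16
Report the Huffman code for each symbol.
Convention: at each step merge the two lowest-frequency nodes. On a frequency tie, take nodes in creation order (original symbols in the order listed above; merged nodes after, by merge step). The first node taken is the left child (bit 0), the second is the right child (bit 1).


Huffman tree construction:
Step 1: Merge F(7) + E(9) = 16
Step 2: Merge J(16) + (F+E)(16) = 32
Step 3: Merge G(27) + D(29) = 56
Step 4: Merge (J+(F+E))(32) + (G+D)(56) = 88
Read each symbol's code off the tree from the root (left child = 0, right child = 1).

Codes:
  G: 10 (length 2)
  E: 011 (length 3)
  D: 11 (length 2)
  F: 010 (length 3)
  J: 00 (length 2)
Average code length: 192/88 = 2.1818 bits/symbol


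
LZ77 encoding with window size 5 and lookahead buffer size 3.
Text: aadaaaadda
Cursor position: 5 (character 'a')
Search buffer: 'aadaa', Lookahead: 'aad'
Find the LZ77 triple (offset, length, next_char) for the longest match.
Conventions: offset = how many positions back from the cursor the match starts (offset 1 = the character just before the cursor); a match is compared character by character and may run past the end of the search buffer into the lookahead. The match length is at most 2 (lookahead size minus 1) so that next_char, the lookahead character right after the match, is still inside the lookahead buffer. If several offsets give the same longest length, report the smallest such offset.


Try each offset into the search buffer:
  offset=1 (pos 4, char 'a'): match length 2
  offset=2 (pos 3, char 'a'): match length 2
  offset=3 (pos 2, char 'd'): match length 0
  offset=4 (pos 1, char 'a'): match length 1
  offset=5 (pos 0, char 'a'): match length 2
Longest match has length 2, found at offsets 1, 2, 5; take the smallest, offset 1.
next_char = character at position 5 + 2 = 7 -> 'd'

Best match: offset=1, length=2 (matching 'aa' starting at position 4)
LZ77 triple: (1, 2, 'd')


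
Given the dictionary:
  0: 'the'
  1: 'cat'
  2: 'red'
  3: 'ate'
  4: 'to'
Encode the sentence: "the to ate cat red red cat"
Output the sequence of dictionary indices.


Look up each word in the dictionary:
  'the' -> 0
  'to' -> 4
  'ate' -> 3
  'cat' -> 1
  'red' -> 2
  'red' -> 2
  'cat' -> 1

Encoded: [0, 4, 3, 1, 2, 2, 1]


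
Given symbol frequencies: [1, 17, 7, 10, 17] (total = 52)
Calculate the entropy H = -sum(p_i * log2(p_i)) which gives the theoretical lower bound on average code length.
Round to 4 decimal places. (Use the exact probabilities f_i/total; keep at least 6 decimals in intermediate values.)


Per-symbol terms -p_i * log2(p_i) with p_i = f_i/52:
  p = 1/52 = 0.019231: log2(p) = -5.700440, -p*log2(p) = 0.109624
  p = 17/52 = 0.326923: log2(p) = -1.612977, -p*log2(p) = 0.527319
  p = 7/52 = 0.134615: log2(p) = -2.893085, -p*log2(p) = 0.389454
  p = 10/52 = 0.192308: log2(p) = -2.378512, -p*log2(p) = 0.457406
  p = 17/52 = 0.326923: log2(p) = -1.612977, -p*log2(p) = 0.527319
H = 0.109624 + 0.527319 + 0.389454 + 0.457406 + 0.527319 = 2.011122

H = 2.0111 bits/symbol


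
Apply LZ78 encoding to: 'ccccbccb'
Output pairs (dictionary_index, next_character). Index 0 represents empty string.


LZ78 encoding steps:
Dictionary: {0: ''}
Step 1: w='' (idx 0), next='c' -> output (0, 'c'), add 'c' as idx 1
Step 2: w='c' (idx 1), next='c' -> output (1, 'c'), add 'cc' as idx 2
Step 3: w='c' (idx 1), next='b' -> output (1, 'b'), add 'cb' as idx 3
Step 4: w='cc' (idx 2), next='b' -> output (2, 'b'), add 'ccb' as idx 4


Encoded: [(0, 'c'), (1, 'c'), (1, 'b'), (2, 'b')]


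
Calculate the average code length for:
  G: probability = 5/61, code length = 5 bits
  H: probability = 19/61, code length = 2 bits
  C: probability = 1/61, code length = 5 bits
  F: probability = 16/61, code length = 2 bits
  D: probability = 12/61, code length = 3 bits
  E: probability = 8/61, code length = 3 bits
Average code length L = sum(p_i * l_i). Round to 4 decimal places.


Weighted contributions p_i * l_i:
  G: (5/61) * 5 = 25/61
  H: (19/61) * 2 = 38/61
  C: (1/61) * 5 = 5/61
  F: (16/61) * 2 = 32/61
  D: (12/61) * 3 = 36/61
  E: (8/61) * 3 = 24/61
Sum = (25 + 38 + 5 + 32 + 36 + 24)/61 = 160/61

L = 160/61 = 2.6230 bits/symbol


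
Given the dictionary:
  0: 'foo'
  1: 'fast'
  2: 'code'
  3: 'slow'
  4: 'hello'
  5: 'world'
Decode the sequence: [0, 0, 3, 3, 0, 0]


Look up each index in the dictionary:
  0 -> 'foo'
  0 -> 'foo'
  3 -> 'slow'
  3 -> 'slow'
  0 -> 'foo'
  0 -> 'foo'

Decoded: "foo foo slow slow foo foo"


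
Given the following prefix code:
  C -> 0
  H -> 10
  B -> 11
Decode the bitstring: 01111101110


Decoding step by step:
Bits 0 -> C
Bits 11 -> B
Bits 11 -> B
Bits 10 -> H
Bits 11 -> B
Bits 10 -> H


Decoded message: CBBHBH


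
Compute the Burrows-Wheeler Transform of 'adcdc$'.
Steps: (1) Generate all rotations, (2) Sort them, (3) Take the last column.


Rotations (sorted):
  0: $adcdc -> last char: c
  1: adcdc$ -> last char: $
  2: c$adcd -> last char: d
  3: cdc$ad -> last char: d
  4: dc$adc -> last char: c
  5: dcdc$a -> last char: a


BWT = c$ddca


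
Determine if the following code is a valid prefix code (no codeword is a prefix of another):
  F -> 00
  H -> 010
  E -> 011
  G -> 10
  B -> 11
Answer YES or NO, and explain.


Checking each pair (does one codeword prefix another?):
  F='00' vs H='010': no prefix
  F='00' vs E='011': no prefix
  F='00' vs G='10': no prefix
  F='00' vs B='11': no prefix
  H='010' vs F='00': no prefix
  H='010' vs E='011': no prefix
  H='010' vs G='10': no prefix
  H='010' vs B='11': no prefix
  E='011' vs F='00': no prefix
  E='011' vs H='010': no prefix
  E='011' vs G='10': no prefix
  E='011' vs B='11': no prefix
  G='10' vs F='00': no prefix
  G='10' vs H='010': no prefix
  G='10' vs E='011': no prefix
  G='10' vs B='11': no prefix
  B='11' vs F='00': no prefix
  B='11' vs H='010': no prefix
  B='11' vs E='011': no prefix
  B='11' vs G='10': no prefix
No violation found over all pairs.

YES -- this is a valid prefix code. No codeword is a prefix of any other codeword.


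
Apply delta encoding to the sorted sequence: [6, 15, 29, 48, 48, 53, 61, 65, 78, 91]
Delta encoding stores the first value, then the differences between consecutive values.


First value: 6
Deltas:
  15 - 6 = 9
  29 - 15 = 14
  48 - 29 = 19
  48 - 48 = 0
  53 - 48 = 5
  61 - 53 = 8
  65 - 61 = 4
  78 - 65 = 13
  91 - 78 = 13


Delta encoded: [6, 9, 14, 19, 0, 5, 8, 4, 13, 13]


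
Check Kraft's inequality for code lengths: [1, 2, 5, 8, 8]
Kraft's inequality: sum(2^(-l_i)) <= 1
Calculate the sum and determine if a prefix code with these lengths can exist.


Sum = 2^(-1) + 2^(-2) + 2^(-5) + 2^(-8) + 2^(-8)
    = 0.5 + 0.25 + 0.03125 + 0.00390625 + 0.00390625
    = 202/256 = 0.7890625
Since 0.7890625 <= 1, Kraft's inequality IS satisfied.
A prefix code with these lengths CAN exist.

Kraft sum = 0.7890625. Satisfied.


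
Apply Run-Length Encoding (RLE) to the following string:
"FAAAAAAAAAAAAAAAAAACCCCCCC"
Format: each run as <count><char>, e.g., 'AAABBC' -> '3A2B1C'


Scanning runs left to right:
  i=0: run of 'F' x 1 -> '1F'
  i=1: run of 'A' x 18 -> '18A'
  i=19: run of 'C' x 7 -> '7C'

RLE = 1F18A7C


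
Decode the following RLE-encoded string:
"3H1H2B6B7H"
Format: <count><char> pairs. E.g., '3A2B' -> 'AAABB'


Expanding each <count><char> pair:
  3H -> 'HHH'
  1H -> 'H'
  2B -> 'BB'
  6B -> 'BBBBBB'
  7H -> 'HHHHHHH'

Decoded = HHHHBBBBBBBBHHHHHHH


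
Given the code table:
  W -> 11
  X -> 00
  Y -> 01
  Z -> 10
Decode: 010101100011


Decoding:
01 -> Y
01 -> Y
01 -> Y
10 -> Z
00 -> X
11 -> W


Result: YYYZXW


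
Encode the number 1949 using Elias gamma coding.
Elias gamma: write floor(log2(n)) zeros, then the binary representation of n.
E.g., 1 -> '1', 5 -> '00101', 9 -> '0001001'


num_bits = floor(log2(1949)) + 1 = 11
leading_zeros = num_bits - 1 = 10
binary(1949) = 11110011101

Elias gamma(1949) = '0000000000' + '11110011101' = 000000000011110011101 (21 bits)


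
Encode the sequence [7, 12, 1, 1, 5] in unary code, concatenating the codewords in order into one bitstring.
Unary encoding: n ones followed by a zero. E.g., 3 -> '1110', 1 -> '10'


Encode each number as n ones followed by a terminating 0:
  7 -> 11111110 (8 bits)
  12 -> 1111111111110 (13 bits)
  1 -> 10 (2 bits)
  1 -> 10 (2 bits)
  5 -> 111110 (6 bits)
Total length = 8 + 13 + 2 + 2 + 6 = 31 bits.

Unary([7, 12, 1, 1, 5]) = 1111111011111111111101010111110 (31 bits)
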